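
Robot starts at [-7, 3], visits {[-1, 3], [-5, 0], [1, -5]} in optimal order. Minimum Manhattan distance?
22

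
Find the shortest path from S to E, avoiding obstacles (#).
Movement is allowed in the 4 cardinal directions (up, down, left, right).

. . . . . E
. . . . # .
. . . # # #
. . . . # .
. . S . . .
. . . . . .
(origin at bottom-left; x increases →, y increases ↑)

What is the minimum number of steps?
7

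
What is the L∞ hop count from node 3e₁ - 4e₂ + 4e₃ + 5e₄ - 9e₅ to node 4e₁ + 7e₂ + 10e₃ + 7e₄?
11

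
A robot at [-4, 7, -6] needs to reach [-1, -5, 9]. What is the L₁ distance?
30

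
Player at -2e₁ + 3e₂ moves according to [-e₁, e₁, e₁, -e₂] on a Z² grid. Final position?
(-1, 2)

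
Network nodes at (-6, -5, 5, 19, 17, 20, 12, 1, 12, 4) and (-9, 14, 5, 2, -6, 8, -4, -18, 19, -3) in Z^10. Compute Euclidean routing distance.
45.2438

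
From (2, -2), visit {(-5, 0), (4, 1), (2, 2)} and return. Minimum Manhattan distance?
26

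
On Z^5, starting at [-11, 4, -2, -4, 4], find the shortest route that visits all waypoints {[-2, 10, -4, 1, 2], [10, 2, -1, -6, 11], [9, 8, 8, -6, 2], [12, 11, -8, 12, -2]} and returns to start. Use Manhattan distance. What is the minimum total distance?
160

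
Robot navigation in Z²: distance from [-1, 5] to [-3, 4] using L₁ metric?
3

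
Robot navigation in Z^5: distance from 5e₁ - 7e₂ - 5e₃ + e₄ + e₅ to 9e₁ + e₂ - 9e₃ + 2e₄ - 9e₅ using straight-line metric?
14.0357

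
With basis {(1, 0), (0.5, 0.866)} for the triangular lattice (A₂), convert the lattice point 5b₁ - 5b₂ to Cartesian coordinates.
(2.5, -4.33)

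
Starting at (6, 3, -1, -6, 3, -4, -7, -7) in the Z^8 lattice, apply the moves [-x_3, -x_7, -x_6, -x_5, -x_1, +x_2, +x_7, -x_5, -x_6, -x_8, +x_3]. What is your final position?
(5, 4, -1, -6, 1, -6, -7, -8)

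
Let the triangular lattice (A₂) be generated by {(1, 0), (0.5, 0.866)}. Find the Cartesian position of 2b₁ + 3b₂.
(3.5, 2.598)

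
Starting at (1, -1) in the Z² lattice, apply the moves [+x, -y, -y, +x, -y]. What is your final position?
(3, -4)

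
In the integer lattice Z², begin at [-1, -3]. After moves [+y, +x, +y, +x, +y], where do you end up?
(1, 0)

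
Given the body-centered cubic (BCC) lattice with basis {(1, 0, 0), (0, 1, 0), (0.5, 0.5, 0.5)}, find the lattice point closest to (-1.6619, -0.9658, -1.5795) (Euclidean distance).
(-1.5, -0.5, -1.5)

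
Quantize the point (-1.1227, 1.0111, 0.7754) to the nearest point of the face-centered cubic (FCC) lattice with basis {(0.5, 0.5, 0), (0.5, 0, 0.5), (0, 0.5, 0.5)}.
(-1, 1, 1)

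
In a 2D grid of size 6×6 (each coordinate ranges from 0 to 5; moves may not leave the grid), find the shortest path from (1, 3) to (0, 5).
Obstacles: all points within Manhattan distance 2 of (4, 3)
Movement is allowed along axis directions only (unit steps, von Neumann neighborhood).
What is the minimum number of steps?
3
(one shortest path: (1, 3) → (0, 3) → (0, 4) → (0, 5))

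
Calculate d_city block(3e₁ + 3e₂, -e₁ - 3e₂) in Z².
10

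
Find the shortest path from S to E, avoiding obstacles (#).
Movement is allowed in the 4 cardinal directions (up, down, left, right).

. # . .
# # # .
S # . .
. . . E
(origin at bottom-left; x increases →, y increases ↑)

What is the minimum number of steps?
4
(one shortest path: (0, 1) → (0, 0) → (1, 0) → (2, 0) → (3, 0))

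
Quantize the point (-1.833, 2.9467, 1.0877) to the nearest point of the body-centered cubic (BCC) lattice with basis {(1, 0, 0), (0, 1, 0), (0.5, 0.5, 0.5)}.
(-2, 3, 1)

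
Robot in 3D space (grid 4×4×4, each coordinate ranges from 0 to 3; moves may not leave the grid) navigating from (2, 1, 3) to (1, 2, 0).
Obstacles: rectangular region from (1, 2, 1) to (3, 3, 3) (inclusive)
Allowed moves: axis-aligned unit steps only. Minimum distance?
5
(one shortest path: (2, 1, 3) → (1, 1, 3) → (1, 1, 2) → (1, 1, 1) → (1, 1, 0) → (1, 2, 0))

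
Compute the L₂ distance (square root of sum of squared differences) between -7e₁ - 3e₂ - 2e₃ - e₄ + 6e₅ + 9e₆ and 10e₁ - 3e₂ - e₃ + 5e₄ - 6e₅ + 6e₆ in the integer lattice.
21.8861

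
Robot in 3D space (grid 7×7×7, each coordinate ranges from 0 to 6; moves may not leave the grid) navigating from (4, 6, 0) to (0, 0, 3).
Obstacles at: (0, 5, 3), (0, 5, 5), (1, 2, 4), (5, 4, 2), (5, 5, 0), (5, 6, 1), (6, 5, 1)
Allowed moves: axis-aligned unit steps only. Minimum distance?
13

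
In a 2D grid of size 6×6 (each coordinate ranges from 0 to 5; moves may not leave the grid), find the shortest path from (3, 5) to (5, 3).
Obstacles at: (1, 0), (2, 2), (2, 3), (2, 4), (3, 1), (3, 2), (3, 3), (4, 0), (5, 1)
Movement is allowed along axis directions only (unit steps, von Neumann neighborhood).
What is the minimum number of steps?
4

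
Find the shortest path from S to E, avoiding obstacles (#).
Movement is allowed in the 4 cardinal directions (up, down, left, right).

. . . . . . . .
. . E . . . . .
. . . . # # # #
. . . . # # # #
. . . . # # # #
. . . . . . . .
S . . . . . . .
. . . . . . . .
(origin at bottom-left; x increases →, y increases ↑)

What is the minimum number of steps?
7
(one shortest path: (0, 1) → (1, 1) → (2, 1) → (2, 2) → (2, 3) → (2, 4) → (2, 5) → (2, 6))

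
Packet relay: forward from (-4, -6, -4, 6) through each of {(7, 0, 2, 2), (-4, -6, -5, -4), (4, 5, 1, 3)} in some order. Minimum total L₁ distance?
51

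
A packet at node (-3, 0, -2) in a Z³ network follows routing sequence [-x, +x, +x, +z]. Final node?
(-2, 0, -1)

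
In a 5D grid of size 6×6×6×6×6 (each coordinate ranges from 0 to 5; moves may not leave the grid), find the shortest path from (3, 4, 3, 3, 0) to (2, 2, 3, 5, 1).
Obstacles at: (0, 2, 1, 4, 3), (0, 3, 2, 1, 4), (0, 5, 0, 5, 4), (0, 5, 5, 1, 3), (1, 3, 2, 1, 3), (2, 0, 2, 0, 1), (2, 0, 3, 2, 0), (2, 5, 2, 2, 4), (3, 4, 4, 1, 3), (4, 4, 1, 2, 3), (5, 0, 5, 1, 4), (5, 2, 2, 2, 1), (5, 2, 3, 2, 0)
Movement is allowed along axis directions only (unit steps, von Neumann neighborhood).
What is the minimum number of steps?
6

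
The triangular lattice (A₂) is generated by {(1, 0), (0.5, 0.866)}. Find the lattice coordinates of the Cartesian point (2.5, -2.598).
4b₁ - 3b₂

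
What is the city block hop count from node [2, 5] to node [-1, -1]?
9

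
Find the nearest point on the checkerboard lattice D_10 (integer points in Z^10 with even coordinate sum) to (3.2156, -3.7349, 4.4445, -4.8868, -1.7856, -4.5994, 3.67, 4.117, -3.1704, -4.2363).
(3, -4, 4, -5, -2, -5, 4, 4, -3, -4)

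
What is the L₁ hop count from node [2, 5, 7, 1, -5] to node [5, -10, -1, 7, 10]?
47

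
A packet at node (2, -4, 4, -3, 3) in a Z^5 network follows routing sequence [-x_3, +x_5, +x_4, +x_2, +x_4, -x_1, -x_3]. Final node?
(1, -3, 2, -1, 4)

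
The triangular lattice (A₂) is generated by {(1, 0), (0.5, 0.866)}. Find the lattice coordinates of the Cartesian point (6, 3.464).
4b₁ + 4b₂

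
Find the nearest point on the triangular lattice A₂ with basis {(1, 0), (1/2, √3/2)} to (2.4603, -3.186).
(2, -3.464)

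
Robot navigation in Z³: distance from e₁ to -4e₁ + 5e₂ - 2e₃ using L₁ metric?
12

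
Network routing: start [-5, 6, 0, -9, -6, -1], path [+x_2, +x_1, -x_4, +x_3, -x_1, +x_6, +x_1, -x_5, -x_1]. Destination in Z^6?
(-5, 7, 1, -10, -7, 0)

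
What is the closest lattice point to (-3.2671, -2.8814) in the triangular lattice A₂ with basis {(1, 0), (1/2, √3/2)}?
(-3.5, -2.598)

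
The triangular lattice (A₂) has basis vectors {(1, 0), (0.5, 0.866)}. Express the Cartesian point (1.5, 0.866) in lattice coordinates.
b₁ + b₂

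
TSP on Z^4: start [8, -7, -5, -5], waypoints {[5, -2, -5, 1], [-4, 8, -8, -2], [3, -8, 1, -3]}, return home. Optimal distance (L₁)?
86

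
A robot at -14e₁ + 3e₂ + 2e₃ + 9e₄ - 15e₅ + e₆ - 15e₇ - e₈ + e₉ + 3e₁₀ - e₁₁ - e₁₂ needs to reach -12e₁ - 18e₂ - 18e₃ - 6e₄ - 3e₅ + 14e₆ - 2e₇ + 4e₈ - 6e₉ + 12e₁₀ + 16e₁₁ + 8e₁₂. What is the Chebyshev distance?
21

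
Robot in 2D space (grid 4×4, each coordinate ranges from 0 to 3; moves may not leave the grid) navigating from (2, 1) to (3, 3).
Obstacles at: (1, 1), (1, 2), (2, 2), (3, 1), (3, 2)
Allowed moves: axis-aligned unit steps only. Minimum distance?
9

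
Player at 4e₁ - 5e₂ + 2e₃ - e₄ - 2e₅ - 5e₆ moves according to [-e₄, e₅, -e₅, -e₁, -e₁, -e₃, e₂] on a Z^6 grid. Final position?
(2, -4, 1, -2, -2, -5)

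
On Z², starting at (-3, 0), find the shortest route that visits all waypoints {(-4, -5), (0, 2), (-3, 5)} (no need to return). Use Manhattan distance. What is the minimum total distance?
22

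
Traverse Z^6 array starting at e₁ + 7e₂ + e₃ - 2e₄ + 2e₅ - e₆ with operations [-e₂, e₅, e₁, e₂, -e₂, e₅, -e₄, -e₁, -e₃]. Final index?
(1, 6, 0, -3, 4, -1)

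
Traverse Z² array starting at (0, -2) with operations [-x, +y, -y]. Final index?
(-1, -2)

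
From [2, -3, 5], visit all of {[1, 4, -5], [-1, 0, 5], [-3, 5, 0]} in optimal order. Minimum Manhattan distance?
28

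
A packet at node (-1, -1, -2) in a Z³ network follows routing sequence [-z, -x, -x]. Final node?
(-3, -1, -3)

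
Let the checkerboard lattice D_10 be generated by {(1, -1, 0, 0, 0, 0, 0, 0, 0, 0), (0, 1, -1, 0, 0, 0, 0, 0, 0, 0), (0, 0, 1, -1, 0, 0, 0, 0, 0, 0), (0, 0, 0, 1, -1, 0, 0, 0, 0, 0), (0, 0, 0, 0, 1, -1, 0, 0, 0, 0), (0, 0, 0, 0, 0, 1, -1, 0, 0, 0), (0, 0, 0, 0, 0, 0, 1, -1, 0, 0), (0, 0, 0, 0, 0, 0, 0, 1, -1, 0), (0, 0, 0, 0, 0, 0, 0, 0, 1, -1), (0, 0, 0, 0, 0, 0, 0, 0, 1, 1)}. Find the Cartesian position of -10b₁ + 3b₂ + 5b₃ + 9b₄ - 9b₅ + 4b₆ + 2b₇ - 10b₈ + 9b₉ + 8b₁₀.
(-10, 13, 2, 4, -18, 13, -2, -12, 27, -1)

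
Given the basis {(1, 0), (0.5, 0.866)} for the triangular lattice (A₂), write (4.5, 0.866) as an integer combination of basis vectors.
4b₁ + b₂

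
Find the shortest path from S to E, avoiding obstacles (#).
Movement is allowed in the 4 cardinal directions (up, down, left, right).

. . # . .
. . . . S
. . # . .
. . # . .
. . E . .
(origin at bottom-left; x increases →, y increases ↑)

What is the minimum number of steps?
5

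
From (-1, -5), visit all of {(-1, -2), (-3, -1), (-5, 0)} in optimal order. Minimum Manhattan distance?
9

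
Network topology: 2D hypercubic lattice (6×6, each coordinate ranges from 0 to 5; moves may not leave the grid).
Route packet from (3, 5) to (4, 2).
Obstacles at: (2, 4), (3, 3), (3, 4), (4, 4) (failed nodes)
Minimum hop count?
6
(one shortest path: (3, 5) → (4, 5) → (5, 5) → (5, 4) → (5, 3) → (4, 3) → (4, 2))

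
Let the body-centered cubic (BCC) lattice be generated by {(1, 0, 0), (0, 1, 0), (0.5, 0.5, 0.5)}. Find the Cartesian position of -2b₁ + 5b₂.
(-2, 5, 0)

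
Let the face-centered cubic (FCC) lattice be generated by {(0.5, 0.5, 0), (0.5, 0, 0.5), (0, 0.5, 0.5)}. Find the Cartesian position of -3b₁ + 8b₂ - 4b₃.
(2.5, -3.5, 2)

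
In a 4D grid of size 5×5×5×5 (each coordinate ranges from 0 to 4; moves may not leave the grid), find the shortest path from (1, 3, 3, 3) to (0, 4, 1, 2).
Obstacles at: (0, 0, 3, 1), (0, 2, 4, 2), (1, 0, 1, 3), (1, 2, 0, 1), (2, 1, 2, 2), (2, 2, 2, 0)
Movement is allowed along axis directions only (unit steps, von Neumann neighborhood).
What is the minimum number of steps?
5
(one shortest path: (1, 3, 3, 3) → (0, 3, 3, 3) → (0, 4, 3, 3) → (0, 4, 2, 3) → (0, 4, 1, 3) → (0, 4, 1, 2))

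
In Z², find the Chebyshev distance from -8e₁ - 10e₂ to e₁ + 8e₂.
18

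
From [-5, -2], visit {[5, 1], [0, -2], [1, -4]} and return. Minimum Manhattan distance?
30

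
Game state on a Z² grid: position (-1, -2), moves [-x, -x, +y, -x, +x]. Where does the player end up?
(-3, -1)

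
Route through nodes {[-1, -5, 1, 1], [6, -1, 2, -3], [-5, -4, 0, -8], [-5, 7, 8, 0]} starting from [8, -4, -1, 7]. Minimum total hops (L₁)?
76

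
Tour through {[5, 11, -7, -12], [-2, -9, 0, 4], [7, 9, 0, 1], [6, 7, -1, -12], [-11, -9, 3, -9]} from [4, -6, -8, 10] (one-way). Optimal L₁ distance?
123
(one optimal route: (4, -6, -8, 10) → (-2, -9, 0, 4) → (-11, -9, 3, -9) → (6, 7, -1, -12) → (5, 11, -7, -12) → (7, 9, 0, 1))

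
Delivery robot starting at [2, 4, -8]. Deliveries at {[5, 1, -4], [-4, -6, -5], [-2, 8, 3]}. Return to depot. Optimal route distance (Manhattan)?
70
(one optimal route: (2, 4, -8) → (5, 1, -4) → (-4, -6, -5) → (-2, 8, 3) → (2, 4, -8))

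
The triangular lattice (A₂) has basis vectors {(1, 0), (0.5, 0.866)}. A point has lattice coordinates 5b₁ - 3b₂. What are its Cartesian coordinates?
(3.5, -2.598)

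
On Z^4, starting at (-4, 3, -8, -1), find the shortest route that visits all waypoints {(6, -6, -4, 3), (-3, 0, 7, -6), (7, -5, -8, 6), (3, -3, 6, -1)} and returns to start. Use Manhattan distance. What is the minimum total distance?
94
(one optimal route: (-4, 3, -8, -1) → (-3, 0, 7, -6) → (3, -3, 6, -1) → (6, -6, -4, 3) → (7, -5, -8, 6) → (-4, 3, -8, -1))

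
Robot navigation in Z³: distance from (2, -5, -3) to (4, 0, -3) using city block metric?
7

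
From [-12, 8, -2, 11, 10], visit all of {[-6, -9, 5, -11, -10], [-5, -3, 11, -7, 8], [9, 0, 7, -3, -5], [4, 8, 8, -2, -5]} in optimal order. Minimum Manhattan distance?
140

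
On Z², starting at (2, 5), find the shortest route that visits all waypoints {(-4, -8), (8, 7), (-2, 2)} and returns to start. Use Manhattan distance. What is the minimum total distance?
54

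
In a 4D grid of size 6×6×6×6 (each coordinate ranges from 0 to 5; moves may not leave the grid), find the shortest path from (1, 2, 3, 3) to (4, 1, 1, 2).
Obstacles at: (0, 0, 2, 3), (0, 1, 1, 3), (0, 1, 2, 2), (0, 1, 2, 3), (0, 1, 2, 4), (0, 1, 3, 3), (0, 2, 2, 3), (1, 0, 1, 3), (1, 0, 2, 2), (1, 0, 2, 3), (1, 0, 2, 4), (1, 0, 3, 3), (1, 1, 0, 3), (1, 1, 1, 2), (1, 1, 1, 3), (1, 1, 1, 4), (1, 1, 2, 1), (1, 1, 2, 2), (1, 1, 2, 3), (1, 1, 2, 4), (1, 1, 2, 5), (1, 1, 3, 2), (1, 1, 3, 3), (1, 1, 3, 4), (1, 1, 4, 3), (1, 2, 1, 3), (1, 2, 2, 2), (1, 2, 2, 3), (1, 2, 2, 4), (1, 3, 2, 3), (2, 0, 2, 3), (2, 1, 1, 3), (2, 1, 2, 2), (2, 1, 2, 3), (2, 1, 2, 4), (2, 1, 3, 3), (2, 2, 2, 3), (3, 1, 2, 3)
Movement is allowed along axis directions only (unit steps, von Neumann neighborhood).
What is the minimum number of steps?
7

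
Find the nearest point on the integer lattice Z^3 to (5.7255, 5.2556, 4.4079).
(6, 5, 4)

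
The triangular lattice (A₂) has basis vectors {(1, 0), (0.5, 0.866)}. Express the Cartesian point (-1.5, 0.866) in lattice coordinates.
-2b₁ + b₂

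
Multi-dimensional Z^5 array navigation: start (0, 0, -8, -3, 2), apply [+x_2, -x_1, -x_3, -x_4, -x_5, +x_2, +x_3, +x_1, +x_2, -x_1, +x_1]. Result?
(0, 3, -8, -4, 1)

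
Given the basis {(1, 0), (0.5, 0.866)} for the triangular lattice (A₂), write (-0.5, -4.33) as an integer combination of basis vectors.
2b₁ - 5b₂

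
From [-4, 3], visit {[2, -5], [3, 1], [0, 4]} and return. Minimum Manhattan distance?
32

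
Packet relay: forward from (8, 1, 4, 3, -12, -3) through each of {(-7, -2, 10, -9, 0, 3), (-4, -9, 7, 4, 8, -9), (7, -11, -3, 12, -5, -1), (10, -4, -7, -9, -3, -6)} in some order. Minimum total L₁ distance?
174
(one optimal route: (8, 1, 4, 3, -12, -3) → (7, -11, -3, 12, -5, -1) → (10, -4, -7, -9, -3, -6) → (-7, -2, 10, -9, 0, 3) → (-4, -9, 7, 4, 8, -9))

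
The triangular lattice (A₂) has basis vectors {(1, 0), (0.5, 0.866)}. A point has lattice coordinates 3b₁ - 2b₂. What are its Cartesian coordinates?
(2, -1.732)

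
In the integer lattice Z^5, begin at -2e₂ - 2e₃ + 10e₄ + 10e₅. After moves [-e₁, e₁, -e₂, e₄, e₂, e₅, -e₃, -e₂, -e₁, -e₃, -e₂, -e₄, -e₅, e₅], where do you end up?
(-1, -4, -4, 10, 11)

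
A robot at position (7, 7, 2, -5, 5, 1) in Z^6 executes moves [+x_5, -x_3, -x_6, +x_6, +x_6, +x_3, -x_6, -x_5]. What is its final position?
(7, 7, 2, -5, 5, 1)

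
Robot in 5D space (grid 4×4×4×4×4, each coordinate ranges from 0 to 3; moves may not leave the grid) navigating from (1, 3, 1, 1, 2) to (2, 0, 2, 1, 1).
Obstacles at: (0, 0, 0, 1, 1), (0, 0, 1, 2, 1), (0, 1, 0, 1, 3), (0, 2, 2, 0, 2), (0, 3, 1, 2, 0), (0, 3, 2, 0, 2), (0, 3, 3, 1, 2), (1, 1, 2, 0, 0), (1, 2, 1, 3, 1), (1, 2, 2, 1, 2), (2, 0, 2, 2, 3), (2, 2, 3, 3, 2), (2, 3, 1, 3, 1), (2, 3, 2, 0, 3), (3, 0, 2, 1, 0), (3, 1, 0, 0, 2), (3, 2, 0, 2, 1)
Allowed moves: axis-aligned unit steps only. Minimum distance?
6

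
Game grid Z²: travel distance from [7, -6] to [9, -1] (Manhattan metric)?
7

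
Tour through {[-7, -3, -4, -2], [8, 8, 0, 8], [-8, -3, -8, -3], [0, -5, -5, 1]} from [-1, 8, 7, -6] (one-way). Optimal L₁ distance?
82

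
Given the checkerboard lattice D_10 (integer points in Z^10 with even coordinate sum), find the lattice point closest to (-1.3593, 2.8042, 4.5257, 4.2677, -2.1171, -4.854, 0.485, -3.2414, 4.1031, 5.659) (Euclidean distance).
(-1, 3, 5, 4, -2, -5, 1, -3, 4, 6)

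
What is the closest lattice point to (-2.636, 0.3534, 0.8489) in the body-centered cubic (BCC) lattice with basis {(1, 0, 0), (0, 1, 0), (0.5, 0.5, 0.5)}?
(-2.5, 0.5, 0.5)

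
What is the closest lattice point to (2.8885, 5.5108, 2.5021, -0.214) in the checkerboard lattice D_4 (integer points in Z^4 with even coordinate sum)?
(3, 6, 3, 0)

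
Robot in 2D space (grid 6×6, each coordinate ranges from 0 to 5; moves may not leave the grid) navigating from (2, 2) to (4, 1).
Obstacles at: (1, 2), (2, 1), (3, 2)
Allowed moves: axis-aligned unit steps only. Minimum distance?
5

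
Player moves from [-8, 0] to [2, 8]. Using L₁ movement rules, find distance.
18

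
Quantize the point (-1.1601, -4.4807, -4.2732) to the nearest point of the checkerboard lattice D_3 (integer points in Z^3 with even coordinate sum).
(-1, -5, -4)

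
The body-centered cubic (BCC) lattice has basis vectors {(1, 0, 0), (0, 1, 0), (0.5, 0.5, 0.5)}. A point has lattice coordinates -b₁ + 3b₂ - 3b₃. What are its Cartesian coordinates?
(-2.5, 1.5, -1.5)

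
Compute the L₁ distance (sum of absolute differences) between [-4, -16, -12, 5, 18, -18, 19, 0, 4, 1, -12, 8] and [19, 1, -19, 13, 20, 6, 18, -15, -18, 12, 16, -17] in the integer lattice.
183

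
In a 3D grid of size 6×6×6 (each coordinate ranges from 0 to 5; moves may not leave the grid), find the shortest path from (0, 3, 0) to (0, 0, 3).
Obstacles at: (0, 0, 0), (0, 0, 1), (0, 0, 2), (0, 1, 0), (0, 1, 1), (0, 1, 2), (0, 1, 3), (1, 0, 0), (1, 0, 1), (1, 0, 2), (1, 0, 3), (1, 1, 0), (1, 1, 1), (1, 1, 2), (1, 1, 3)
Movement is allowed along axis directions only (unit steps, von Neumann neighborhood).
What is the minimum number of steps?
8
(one shortest path: (0, 3, 0) → (0, 2, 0) → (0, 2, 1) → (0, 2, 2) → (0, 2, 3) → (0, 2, 4) → (0, 1, 4) → (0, 0, 4) → (0, 0, 3))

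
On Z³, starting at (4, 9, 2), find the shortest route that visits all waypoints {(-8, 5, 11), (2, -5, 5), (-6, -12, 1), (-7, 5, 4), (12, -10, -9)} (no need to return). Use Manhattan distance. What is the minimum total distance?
100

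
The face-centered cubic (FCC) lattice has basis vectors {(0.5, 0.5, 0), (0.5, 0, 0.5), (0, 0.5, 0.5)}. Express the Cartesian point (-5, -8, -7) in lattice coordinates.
-6b₁ - 4b₂ - 10b₃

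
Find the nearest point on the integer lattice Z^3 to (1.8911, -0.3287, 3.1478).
(2, 0, 3)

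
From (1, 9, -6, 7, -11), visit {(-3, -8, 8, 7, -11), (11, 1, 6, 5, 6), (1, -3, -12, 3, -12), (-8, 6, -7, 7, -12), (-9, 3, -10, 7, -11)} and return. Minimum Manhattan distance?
172
(one optimal route: (1, 9, -6, 7, -11) → (11, 1, 6, 5, 6) → (-3, -8, 8, 7, -11) → (1, -3, -12, 3, -12) → (-9, 3, -10, 7, -11) → (-8, 6, -7, 7, -12) → (1, 9, -6, 7, -11))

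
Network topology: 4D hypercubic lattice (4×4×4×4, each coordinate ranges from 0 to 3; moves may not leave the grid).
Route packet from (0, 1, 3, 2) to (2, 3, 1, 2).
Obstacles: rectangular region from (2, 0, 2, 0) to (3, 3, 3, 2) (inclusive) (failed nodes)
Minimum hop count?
6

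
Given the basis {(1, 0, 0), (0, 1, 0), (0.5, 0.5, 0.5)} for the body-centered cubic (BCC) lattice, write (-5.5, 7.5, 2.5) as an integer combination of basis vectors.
-8b₁ + 5b₂ + 5b₃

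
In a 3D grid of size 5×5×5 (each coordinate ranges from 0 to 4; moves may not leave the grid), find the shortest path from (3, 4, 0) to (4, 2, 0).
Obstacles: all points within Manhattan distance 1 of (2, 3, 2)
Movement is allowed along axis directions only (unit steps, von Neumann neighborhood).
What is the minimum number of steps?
3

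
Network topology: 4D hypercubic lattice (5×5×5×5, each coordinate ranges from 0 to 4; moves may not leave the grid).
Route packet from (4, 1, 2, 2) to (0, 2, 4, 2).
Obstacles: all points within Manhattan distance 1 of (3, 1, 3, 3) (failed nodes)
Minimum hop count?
7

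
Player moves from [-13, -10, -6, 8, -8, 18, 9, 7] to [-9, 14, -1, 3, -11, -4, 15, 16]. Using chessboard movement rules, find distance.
24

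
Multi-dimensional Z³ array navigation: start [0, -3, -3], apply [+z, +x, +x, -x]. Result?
(1, -3, -2)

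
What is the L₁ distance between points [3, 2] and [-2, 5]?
8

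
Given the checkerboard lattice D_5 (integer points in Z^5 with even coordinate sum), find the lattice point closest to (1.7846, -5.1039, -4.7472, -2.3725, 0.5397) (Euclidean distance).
(2, -5, -5, -2, 0)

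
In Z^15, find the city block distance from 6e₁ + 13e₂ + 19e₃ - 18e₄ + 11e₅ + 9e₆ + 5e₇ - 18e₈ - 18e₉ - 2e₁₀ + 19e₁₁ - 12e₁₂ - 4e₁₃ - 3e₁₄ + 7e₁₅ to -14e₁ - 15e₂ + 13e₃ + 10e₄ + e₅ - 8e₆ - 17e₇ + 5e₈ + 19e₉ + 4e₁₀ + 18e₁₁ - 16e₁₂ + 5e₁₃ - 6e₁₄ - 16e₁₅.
237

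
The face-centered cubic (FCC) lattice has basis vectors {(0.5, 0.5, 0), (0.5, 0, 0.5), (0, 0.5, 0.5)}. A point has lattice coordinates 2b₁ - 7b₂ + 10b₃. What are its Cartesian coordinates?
(-2.5, 6, 1.5)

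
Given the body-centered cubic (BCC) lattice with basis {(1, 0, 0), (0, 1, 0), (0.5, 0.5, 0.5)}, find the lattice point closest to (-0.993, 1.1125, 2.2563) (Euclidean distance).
(-1, 1, 2)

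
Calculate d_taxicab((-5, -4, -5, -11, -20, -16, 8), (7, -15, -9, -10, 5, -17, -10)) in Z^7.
72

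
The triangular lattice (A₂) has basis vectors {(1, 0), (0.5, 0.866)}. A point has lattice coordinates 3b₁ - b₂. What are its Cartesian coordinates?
(2.5, -0.866)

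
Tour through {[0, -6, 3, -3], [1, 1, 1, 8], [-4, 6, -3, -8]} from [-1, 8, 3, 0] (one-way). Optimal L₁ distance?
67
(one optimal route: (-1, 8, 3, 0) → (1, 1, 1, 8) → (0, -6, 3, -3) → (-4, 6, -3, -8))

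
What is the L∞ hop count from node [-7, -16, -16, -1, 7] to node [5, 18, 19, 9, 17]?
35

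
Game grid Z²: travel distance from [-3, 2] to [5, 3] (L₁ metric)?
9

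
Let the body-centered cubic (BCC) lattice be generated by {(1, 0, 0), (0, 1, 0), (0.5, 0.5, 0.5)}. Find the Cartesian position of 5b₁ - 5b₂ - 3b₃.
(3.5, -6.5, -1.5)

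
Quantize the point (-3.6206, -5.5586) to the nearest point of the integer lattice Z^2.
(-4, -6)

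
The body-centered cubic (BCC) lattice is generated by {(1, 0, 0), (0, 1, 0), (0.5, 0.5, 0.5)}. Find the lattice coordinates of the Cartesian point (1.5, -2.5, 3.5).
-2b₁ - 6b₂ + 7b₃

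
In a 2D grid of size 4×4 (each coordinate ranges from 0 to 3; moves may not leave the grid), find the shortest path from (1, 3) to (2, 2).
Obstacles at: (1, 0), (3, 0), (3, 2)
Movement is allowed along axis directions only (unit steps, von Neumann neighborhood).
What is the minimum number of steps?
2
(one shortest path: (1, 3) → (2, 3) → (2, 2))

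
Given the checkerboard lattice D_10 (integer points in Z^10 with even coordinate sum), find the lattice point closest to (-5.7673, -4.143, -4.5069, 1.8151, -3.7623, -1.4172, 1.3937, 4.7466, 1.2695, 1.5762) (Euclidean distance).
(-6, -4, -4, 2, -4, -1, 1, 5, 1, 2)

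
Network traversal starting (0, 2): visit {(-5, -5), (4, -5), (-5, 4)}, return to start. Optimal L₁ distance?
36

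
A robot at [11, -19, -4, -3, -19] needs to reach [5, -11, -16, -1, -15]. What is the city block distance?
32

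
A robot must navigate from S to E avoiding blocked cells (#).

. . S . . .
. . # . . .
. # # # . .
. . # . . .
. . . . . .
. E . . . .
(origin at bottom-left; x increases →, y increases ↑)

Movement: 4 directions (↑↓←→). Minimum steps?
8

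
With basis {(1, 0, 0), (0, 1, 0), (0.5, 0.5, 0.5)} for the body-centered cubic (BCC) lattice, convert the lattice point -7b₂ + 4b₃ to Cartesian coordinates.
(2, -5, 2)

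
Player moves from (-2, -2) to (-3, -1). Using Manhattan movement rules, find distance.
2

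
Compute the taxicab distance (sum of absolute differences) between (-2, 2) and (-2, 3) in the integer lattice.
1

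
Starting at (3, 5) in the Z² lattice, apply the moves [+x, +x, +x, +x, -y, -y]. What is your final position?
(7, 3)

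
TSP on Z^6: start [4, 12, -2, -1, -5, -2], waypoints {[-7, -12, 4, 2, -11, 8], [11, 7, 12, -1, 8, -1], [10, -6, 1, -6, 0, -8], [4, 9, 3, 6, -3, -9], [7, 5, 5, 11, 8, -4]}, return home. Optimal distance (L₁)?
248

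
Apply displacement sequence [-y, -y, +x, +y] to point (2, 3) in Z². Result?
(3, 2)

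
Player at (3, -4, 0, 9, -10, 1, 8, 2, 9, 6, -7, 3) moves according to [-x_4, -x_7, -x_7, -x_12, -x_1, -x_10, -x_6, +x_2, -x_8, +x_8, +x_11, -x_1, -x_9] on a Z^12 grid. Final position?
(1, -3, 0, 8, -10, 0, 6, 2, 8, 5, -6, 2)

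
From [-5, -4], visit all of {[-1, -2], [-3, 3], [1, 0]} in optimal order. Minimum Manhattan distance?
17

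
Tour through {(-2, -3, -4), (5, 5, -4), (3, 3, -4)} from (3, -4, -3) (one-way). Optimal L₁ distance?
22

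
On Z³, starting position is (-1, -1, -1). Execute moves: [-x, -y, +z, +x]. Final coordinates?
(-1, -2, 0)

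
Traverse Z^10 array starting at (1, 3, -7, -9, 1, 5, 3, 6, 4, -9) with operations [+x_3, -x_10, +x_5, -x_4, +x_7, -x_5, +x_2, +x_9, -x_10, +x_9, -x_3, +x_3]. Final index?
(1, 4, -6, -10, 1, 5, 4, 6, 6, -11)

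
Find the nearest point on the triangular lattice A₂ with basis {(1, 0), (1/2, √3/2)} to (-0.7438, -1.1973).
(-0.5, -0.866)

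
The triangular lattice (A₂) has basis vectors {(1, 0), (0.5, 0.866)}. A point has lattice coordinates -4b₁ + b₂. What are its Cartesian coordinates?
(-3.5, 0.866)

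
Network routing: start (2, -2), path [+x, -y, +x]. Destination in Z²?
(4, -3)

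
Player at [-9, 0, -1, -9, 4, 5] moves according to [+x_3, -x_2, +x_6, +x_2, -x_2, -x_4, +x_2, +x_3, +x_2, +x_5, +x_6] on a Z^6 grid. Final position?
(-9, 1, 1, -10, 5, 7)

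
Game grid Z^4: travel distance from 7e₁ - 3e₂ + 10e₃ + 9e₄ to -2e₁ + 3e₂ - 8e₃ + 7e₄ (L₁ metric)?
35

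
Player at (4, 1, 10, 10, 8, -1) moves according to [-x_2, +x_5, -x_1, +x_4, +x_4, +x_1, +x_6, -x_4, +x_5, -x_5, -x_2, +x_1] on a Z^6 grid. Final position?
(5, -1, 10, 11, 9, 0)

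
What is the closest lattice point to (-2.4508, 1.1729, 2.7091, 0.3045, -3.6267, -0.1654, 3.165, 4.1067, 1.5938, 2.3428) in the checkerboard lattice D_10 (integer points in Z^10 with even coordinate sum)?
(-3, 1, 3, 0, -4, 0, 3, 4, 2, 2)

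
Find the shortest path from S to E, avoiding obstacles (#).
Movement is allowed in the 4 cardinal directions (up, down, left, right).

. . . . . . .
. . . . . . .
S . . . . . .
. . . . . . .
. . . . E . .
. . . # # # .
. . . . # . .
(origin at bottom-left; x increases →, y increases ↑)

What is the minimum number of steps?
6
(one shortest path: (0, 4) → (1, 4) → (2, 4) → (3, 4) → (4, 4) → (4, 3) → (4, 2))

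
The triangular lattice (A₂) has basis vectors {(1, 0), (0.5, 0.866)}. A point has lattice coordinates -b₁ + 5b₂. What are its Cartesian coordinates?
(1.5, 4.33)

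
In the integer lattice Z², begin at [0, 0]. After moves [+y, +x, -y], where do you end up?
(1, 0)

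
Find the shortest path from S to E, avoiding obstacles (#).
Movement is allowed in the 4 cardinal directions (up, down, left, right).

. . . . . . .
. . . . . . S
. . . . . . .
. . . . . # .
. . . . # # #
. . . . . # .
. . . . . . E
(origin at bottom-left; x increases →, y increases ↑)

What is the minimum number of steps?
11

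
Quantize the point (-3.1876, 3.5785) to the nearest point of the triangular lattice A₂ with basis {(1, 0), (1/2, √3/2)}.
(-3, 3.464)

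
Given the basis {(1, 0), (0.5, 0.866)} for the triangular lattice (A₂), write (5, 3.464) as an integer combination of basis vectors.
3b₁ + 4b₂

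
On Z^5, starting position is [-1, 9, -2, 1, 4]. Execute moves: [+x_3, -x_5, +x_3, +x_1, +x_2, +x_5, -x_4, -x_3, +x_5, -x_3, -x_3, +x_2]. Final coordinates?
(0, 11, -3, 0, 5)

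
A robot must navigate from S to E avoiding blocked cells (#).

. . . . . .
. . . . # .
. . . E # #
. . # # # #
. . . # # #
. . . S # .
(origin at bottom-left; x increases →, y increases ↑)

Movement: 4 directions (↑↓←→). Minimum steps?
7
(one shortest path: (3, 0) → (2, 0) → (1, 0) → (1, 1) → (1, 2) → (1, 3) → (2, 3) → (3, 3))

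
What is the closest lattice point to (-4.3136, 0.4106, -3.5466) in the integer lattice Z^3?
(-4, 0, -4)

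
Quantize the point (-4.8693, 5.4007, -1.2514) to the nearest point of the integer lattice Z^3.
(-5, 5, -1)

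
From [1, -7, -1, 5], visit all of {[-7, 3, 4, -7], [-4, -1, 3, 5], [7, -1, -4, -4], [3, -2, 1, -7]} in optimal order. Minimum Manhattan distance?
66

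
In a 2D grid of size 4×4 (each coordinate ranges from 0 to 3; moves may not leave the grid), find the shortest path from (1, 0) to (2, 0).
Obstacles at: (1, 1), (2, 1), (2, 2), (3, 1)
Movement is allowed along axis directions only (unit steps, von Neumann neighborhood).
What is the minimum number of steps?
1
(one shortest path: (1, 0) → (2, 0))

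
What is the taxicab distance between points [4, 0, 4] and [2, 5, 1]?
10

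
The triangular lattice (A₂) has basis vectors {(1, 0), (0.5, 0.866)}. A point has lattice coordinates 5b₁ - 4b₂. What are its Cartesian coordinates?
(3, -3.464)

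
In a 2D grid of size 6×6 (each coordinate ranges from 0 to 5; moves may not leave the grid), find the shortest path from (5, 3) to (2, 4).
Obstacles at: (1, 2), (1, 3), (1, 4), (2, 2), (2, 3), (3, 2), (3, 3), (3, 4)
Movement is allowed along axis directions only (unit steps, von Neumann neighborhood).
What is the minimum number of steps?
6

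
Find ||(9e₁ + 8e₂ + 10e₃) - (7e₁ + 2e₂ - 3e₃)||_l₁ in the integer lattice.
21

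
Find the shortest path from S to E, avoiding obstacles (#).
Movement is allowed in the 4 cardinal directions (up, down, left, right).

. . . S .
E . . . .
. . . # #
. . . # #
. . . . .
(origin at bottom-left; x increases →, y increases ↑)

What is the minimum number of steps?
4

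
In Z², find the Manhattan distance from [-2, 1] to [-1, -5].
7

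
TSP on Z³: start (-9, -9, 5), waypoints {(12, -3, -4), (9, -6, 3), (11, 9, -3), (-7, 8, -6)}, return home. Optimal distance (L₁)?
102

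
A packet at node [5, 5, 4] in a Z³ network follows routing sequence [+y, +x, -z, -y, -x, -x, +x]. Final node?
(5, 5, 3)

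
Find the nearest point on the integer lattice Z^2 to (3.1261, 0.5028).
(3, 1)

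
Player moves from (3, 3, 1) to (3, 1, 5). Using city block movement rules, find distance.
6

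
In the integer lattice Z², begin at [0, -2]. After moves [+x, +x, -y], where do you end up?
(2, -3)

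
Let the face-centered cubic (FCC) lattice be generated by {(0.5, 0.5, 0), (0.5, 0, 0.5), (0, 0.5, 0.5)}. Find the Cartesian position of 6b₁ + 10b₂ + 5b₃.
(8, 5.5, 7.5)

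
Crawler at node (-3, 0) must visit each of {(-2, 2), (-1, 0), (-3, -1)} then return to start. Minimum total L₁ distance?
10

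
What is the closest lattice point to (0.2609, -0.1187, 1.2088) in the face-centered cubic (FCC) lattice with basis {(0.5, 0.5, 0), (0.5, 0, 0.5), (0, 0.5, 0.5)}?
(0, 0, 1)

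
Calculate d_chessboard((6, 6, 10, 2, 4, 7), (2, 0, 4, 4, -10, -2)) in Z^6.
14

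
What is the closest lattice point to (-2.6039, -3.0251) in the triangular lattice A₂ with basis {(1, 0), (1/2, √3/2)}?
(-2.5, -2.598)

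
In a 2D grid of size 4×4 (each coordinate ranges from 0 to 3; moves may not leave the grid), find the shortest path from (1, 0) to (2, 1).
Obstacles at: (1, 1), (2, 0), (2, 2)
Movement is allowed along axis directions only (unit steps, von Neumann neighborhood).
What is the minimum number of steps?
10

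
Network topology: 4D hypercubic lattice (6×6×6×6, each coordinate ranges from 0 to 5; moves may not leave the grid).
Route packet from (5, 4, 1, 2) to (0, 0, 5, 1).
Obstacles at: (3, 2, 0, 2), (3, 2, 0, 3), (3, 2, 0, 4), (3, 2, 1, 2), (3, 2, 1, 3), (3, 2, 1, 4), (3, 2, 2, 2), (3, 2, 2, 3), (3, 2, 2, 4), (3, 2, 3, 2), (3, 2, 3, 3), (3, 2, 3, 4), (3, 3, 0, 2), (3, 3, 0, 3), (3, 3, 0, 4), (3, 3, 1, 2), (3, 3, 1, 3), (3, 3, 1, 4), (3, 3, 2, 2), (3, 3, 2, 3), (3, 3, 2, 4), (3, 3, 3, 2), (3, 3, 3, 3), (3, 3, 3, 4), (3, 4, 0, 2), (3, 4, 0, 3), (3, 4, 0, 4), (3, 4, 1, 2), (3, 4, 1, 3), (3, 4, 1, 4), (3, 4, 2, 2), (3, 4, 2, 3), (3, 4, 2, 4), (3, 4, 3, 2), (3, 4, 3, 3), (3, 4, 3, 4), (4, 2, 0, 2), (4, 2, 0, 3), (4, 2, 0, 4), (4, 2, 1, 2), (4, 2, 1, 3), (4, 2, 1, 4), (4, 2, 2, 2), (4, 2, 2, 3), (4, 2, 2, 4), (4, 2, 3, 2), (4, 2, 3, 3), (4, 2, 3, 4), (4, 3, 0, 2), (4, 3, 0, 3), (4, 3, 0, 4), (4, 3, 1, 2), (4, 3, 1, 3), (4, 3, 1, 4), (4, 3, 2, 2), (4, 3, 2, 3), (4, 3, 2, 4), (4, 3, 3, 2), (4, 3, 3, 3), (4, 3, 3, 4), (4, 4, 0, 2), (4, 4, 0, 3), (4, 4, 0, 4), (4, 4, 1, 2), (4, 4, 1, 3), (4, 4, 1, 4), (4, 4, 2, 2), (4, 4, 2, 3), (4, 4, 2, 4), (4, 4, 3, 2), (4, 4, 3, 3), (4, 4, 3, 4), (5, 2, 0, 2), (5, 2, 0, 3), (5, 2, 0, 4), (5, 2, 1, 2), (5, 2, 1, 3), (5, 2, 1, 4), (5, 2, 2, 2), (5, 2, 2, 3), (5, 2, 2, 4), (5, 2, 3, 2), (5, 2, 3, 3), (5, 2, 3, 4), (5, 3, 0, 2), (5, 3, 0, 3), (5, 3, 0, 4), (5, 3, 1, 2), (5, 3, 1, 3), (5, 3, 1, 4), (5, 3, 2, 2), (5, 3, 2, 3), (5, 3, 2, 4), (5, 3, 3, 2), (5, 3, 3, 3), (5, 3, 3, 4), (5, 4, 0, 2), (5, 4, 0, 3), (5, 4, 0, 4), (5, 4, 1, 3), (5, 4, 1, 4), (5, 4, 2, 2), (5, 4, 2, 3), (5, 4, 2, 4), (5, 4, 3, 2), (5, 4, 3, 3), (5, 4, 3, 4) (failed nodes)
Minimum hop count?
14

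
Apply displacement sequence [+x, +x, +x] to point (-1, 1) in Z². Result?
(2, 1)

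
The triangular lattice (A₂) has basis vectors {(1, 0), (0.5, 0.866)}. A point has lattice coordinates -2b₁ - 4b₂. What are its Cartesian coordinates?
(-4, -3.464)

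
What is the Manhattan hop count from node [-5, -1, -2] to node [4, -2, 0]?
12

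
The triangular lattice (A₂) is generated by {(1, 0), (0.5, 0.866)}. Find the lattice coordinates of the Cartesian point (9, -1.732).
10b₁ - 2b₂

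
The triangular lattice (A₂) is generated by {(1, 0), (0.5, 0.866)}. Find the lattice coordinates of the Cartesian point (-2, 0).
-2b₁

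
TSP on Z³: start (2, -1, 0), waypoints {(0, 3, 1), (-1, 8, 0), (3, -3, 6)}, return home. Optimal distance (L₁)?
42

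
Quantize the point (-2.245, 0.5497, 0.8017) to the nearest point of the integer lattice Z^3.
(-2, 1, 1)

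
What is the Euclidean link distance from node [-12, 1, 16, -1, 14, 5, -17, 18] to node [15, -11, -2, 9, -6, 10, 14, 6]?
53.1695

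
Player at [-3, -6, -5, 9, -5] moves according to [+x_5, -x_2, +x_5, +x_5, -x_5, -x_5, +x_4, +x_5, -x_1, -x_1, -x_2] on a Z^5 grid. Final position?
(-5, -8, -5, 10, -3)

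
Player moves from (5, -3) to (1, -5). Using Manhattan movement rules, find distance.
6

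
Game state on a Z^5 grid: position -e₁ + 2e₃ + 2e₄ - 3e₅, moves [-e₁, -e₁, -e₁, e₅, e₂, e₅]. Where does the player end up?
(-4, 1, 2, 2, -1)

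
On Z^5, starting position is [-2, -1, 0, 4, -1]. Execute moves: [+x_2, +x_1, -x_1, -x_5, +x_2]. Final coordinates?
(-2, 1, 0, 4, -2)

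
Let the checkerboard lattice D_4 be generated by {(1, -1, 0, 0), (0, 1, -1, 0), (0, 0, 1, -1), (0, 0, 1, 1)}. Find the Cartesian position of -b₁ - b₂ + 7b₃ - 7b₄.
(-1, 0, 1, -14)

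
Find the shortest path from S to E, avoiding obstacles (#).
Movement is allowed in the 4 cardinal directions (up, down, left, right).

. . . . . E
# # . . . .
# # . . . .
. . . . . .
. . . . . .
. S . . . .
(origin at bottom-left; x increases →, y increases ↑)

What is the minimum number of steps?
9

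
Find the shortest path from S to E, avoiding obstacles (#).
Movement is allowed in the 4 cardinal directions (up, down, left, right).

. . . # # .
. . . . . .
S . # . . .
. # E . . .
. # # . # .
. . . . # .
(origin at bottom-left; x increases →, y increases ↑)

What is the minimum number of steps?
7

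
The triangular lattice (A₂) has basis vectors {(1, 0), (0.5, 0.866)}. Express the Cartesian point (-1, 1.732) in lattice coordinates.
-2b₁ + 2b₂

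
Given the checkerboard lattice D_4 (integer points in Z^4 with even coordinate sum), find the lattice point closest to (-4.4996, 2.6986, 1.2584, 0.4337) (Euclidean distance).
(-4, 3, 1, 0)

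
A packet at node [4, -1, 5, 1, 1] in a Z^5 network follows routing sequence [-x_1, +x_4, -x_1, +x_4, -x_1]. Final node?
(1, -1, 5, 3, 1)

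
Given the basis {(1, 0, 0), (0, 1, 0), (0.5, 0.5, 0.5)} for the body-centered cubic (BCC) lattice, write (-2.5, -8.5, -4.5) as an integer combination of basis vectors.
2b₁ - 4b₂ - 9b₃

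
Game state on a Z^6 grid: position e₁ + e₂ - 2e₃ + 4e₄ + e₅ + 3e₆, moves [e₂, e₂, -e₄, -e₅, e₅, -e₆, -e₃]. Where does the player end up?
(1, 3, -3, 3, 1, 2)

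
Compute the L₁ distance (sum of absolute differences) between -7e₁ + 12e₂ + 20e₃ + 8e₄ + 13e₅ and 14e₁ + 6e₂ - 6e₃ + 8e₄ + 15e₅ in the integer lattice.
55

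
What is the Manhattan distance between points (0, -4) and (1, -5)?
2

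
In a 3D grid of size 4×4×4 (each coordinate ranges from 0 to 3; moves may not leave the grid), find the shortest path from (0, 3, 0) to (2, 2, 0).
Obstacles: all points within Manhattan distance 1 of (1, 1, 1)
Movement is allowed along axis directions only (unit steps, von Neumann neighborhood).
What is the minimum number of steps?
3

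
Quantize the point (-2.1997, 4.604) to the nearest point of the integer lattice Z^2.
(-2, 5)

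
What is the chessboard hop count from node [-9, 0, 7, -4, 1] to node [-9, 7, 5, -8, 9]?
8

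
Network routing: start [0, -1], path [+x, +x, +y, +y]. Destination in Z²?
(2, 1)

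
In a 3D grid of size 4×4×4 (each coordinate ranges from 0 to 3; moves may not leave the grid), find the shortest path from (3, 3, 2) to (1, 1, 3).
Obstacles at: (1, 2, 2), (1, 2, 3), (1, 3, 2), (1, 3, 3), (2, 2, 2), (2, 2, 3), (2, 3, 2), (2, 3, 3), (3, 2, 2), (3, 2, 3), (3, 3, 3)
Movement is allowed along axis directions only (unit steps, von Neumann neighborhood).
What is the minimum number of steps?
7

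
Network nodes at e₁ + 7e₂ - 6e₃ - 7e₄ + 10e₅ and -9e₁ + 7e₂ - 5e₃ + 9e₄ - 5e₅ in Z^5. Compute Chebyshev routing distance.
16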